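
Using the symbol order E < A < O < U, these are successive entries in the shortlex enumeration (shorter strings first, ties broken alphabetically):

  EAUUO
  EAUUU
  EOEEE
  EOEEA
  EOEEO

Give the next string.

EOEEU

Treat EOEEO as a base-4 numeral over the given alphabet and add one, carrying through any trailing U's.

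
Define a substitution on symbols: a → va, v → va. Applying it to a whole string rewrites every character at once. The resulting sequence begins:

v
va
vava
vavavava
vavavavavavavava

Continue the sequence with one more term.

φ(vavavavavavavava) expands symbol-by-symbol to va va va va va va va va va va va va va va va va; joining the 16 pieces gives the next term.

vavavavavavavavavavavavavavavava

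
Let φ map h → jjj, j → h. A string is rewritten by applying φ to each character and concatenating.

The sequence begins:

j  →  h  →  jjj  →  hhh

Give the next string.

Apply φ to hhh symbol by symbol: h→jjj, h→jjj, h→jjj; joined: jjj jjj jjj.

jjjjjjjjj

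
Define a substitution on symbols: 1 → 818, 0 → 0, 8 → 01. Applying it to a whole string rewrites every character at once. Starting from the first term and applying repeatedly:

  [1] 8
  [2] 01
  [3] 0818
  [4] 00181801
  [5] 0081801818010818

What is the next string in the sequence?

Replace each of the 16 characters of 0081801818010818 in place — 0 0 01 818 01 0 818 01 818 01 0 818 0 01 818 01 — and concatenate.

00018180108180181801081800181801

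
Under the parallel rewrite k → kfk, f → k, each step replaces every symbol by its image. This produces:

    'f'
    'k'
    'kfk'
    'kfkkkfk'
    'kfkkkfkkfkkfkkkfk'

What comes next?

Replace each of the 17 characters of kfkkkfkkfkkfkkkfk in place — kfk k kfk kfk kfk k kfk kfk k kfk kfk k kfk kfk kfk k kfk — and concatenate.

kfkkkfkkfkkfkkkfkkfkkkfkkfkkkfkkfkkfkkkfk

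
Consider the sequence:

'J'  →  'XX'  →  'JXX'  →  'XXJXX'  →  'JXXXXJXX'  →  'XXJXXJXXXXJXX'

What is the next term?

JXXXXJXXXXJXXJXXXXJXX

Each term (from the third on) is the two preceding terms concatenated in order: term 3 = J·XX = JXX.
Continuing: JXXXXJXX · XXJXXJXXXXJXX gives term 7.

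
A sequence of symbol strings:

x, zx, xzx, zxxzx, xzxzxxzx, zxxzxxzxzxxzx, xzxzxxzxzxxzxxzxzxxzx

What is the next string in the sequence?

zxxzxxzxzxxzxxzxzxxzxzxxzxxzxzxxzx

Each term (from the third on) is the two preceding terms concatenated in order: term 3 = x·zx = xzx.
The next term joins zxxzxxzxzxxzx and xzxzxxzxzxxzxxzxzxxzx.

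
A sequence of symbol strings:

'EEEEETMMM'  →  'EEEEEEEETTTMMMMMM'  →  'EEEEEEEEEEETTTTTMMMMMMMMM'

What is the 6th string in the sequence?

EEEEEEEEEEEEEEEEEEEETTTTTTTTTTTMMMMMMMMMMMMMMMMMM

Each string has the form E^{3n+2} T^{2n-1} M^{3n} (n = 1, 2, …).
For term 6, n = 6, so the run lengths are 20, 11, 18.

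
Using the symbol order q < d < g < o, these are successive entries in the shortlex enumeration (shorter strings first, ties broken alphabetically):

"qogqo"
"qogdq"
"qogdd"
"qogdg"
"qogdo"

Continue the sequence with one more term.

qoggq

The successor of qogdo increments the rightmost position that isn't already o and resets every position after it to q.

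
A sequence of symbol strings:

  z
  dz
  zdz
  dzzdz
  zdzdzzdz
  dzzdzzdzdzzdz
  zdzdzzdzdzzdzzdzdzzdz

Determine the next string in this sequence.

dzzdzzdzdzzdzzdzdzzdzdzzdzzdzdzzdz

From term 3 onward, concatenate the second-to-last term with the last: z·dz = zdz, dz·zdz = dzzdz, …
So term 8 is dzzdzzdzdzzdz·zdzdzzdzdzzdzzdzdzzdz.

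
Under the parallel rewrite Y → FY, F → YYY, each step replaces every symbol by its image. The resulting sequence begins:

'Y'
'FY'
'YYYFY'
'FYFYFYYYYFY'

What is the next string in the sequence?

YYYFYYYYFYYYYFYFYFYFYYYYFY

Apply φ to FYFYFYYYYFY symbol by symbol: F→YYY, Y→FY, F→YYY, Y→FY, F→YYY, Y→FY, Y→FY, Y→FY, Y→FY, F→YYY, Y→FY; joined: YYY FY YYY FY YYY FY FY FY FY YYY FY.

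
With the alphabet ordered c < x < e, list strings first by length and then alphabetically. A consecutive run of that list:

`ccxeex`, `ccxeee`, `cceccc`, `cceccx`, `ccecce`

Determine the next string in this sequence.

Find the rightmost character of ccecce below e, bump it to the next letter, and reset everything to its right to c.

ccecxc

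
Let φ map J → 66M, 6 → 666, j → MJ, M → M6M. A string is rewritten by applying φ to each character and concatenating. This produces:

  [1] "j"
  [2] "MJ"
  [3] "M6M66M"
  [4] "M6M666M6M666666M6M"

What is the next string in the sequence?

φ(M6M666M6M666666M6M) expands symbol-by-symbol to M6M 666 M6M 666 666 666 M6M 666 M6M 666 666 666 666 666 666 M6M 666 M6M; joining the 18 pieces gives the next term.

M6M666M6M666666666M6M666M6M666666666666666666M6M666M6M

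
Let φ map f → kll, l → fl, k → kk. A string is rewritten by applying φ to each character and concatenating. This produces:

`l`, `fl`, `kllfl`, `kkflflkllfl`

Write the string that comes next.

Apply φ to kkflflkllfl symbol by symbol: k→kk, k→kk, f→kll, l→fl, f→kll, l→fl, k→kk, l→fl, l→fl, f→kll, l→fl; joined: kk kk kll fl kll fl kk fl fl kll fl.

kkkkkllflkllflkkflflkllfl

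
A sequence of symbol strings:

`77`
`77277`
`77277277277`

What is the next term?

77277277277277277277277

Each string is two copies of the previous one joined by '2'.
So the next term is two copies of 77277277277 with '2' between the halves.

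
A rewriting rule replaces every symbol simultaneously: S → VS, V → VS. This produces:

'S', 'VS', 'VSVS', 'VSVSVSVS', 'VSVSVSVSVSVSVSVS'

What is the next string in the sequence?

φ(VSVSVSVSVSVSVSVS) expands symbol-by-symbol to VS VS VS VS VS VS VS VS VS VS VS VS VS VS VS VS; joining the 16 pieces gives the next term.

VSVSVSVSVSVSVSVSVSVSVSVSVSVSVSVS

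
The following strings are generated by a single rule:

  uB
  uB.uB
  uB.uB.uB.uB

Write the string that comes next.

Every step duplicates the string with '.' between the halves.
One more doubling of uB.uB.uB.uB gives the answer.

uB.uB.uB.uB.uB.uB.uB.uB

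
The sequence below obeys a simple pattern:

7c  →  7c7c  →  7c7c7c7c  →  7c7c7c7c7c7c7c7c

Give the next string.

7c7c7c7c7c7c7c7c7c7c7c7c7c7c7c7c

Each string is two copies of the previous one concatenated.
So the next term is two copies of 7c7c7c7c7c7c7c7c.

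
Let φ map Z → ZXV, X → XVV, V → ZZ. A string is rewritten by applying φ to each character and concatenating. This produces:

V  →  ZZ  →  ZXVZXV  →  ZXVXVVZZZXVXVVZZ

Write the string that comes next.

ZXVXVVZZXVVZZZZZXVZXVZXVXVVZZXVVZZZZZXVZXV

Applying the rule to each of the 16 symbols of ZXVXVVZZZXVXVVZZ gives the pieces ZXV XVV ZZ XVV ZZ ZZ ZXV ZXV ZXV XVV ZZ XVV ZZ ZZ ZXV ZXV, which concatenate to the answer.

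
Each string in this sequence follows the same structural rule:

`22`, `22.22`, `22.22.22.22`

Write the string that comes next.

Every step duplicates the string with '.' between the halves.
Doubling 22.22.22.22 with '.' between the halves:

22.22.22.22.22.22.22.22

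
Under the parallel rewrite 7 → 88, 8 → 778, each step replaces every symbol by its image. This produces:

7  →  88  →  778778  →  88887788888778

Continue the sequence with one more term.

φ(88887788888778) expands symbol-by-symbol to 778 778 778 778 88 88 778 778 778 778 778 88 88 778; joining the 14 pieces gives the next term.

77877877877888887787787787787788888778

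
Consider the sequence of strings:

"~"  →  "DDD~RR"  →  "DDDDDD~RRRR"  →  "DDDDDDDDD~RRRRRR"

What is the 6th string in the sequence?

DDDDDDDDDDDDDDD~RRRRRRRRRR

s(k+1) = DDD·s(k)·RR, so each term gains DDD as a prefix and RR as a suffix.
From DDDDDDDDD~RRRRRR, 2 further steps: DDDDDDDDD~RRRRRR → DDDDDDDDDDDD~RRRRRRRR → (answer).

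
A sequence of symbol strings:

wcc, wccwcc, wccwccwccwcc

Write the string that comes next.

s(k+1) = s(k)·s(k) — each term doubles the last.
One more doubling of wccwccwccwcc gives the answer.

wccwccwccwccwccwccwccwcc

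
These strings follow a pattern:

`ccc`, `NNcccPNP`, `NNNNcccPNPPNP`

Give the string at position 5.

NNNNNNNNcccPNPPNPPNPPNP

Each term wraps the previous one in NN on the left and PNP on the right.
From NNNNcccPNPPNP, 2 further steps: NNNNcccPNPPNP → NNNNNNcccPNPPNPPNP → (answer).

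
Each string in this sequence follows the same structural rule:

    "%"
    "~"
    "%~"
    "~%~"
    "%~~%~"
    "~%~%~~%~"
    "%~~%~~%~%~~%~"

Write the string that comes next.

This is a Fibonacci-style word recurrence s(k) = s(k−2)·s(k−1): e.g. %·~ = %~.
The next term joins ~%~%~~%~ and %~~%~~%~%~~%~.

~%~%~~%~%~~%~~%~%~~%~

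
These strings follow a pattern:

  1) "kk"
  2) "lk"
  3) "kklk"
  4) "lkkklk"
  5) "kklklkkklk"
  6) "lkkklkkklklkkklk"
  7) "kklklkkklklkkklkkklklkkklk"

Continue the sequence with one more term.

Each term (from the third on) is the two preceding terms concatenated in order: term 3 = kk·lk = kklk.
So term 8 is lkkklkkklklkkklk·kklklkkklklkkklkkklklkkklk.

lkkklkkklklkkklkkklklkkklklkkklkkklklkkklk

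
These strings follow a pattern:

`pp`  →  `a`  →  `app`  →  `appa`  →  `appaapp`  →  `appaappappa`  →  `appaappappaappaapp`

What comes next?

This is a Fibonacci-style word recurrence s(k) = s(k−1)·s(k−2): e.g. a·pp = app.
Continuing: appaappappaappaapp · appaappappa gives term 8.

appaappappaappaappappaappappa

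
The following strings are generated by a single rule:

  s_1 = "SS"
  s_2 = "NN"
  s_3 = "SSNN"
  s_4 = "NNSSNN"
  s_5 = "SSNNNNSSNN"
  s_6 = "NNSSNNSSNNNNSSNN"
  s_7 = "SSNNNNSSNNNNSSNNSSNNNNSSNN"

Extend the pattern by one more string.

NNSSNNSSNNNNSSNNSSNNNNSSNNNNSSNNSSNNNNSSNN

Each term (from the third on) is the two preceding terms concatenated in order: term 3 = SS·NN = SSNN.
So term 8 is NNSSNNSSNNNNSSNN·SSNNNNSSNNNNSSNNSSNNNNSSNN.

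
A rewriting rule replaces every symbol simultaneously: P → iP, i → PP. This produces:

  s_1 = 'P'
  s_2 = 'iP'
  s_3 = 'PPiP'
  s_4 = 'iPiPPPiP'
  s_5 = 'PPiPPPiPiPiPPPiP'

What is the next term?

iPiPPPiPiPiPPPiPPPiPPPiPiPiPPPiP

Replace each of the 16 characters of PPiPPPiPiPiPPPiP in place — iP iP PP iP iP iP PP iP PP iP PP iP iP iP PP iP — and concatenate.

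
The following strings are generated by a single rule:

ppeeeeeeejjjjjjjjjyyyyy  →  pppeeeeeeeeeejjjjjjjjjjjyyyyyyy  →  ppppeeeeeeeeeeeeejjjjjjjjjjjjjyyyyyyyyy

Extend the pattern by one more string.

Term n consists of n-1 p's, followed by 3n-2 e's, followed by 2n+3 j's, followed by 2n-1 y's, where the shown terms are n = 3, 4, 5.
For the next term, n = 6, so the run lengths are 5, 16, 15, 11.

pppppeeeeeeeeeeeeeeeejjjjjjjjjjjjjjjyyyyyyyyyyy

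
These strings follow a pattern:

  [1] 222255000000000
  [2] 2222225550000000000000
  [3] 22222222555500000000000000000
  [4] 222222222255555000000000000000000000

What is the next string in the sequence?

Each string has the form 2^{2n} 5^{n} 0^{4n+1}, where the shown terms are n = 2, 3, 4, 5.
For the next term, n = 6, so the run lengths are 12, 6, 25.

2222222222225555550000000000000000000000000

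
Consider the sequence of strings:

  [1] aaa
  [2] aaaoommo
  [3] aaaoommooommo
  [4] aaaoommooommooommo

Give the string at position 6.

aaaoommooommooommooommooommo

The strings grow by a fixed suffix oommo each time.
From aaaoommooommooommo, 2 further steps: aaaoommooommooommo → aaaoommooommooommooommo → (answer).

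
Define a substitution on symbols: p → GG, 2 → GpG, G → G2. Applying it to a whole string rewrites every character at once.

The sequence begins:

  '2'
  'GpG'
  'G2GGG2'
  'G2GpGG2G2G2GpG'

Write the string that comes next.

G2GpGG2GGG2G2GpGG2GpGG2GpGG2GGG2

φ(G2GpGG2G2G2GpG) expands symbol-by-symbol to G2 GpG G2 GG G2 G2 GpG G2 GpG G2 GpG G2 GG G2; joining the 14 pieces gives the next term.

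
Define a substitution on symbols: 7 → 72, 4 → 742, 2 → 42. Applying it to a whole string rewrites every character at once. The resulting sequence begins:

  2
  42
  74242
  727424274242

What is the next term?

7242727424274242727424274242

Apply φ to 727424274242 symbol by symbol: 7→72, 2→42, 7→72, 4→742, 2→42, 4→742, 2→42, 7→72, 4→742, 2→42, 4→742, 2→42; joined: 72 42 72 742 42 742 42 72 742 42 742 42.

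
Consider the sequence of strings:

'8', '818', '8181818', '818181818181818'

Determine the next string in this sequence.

s(k+1) = s(k)·1·s(k) — each term doubles the last with '1' between the halves.
Doubling 818181818181818 with '1' between the halves:

8181818181818181818181818181818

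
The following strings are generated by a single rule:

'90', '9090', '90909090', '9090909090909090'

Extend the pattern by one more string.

Every step duplicates the string.
So the next term is two copies of 9090909090909090.

90909090909090909090909090909090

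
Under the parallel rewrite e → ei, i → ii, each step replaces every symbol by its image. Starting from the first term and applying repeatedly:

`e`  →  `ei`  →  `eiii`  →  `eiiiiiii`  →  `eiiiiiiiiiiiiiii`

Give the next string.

eiiiiiiiiiiiiiiiiiiiiiiiiiiiiiii

Applying the rule to each of the 16 symbols of eiiiiiiiiiiiiiii gives the pieces ei ii ii ii ii ii ii ii ii ii ii ii ii ii ii ii, which concatenate to the answer.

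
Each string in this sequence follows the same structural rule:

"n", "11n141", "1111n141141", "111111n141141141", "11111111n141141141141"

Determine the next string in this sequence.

1111111111n141141141141141

Every step adds 11 to the front and 141 to the end of the previous string.
So the next term is 11·11111111n141141141141·141.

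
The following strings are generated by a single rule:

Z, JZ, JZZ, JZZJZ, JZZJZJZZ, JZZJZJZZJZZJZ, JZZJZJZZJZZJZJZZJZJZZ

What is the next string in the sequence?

Each term (from the third on) is the previous term followed by the one before it: term 3 = JZ·Z = JZZ.
So term 8 is JZZJZJZZJZZJZJZZJZJZZ·JZZJZJZZJZZJZ.

JZZJZJZZJZZJZJZZJZJZZJZZJZJZZJZZJZ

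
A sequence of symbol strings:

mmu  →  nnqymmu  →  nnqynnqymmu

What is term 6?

Every step adds nnqy at the front: s(k+1) = nnqy·s(k).
From nnqynnqymmu, 3 further steps: nnqynnqymmu → nnqynnqynnqymmu → nnqynnqynnqynnqymmu → (answer).

nnqynnqynnqynnqynnqymmu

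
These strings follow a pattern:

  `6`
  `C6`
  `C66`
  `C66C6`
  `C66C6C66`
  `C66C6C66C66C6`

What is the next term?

From term 3 onward, concatenate the last term with the second-to-last: C6·6 = C66, C66·C6 = C66C6, …
Continuing: C66C6C66C66C6 · C66C6C66 gives term 7.

C66C6C66C66C6C66C6C66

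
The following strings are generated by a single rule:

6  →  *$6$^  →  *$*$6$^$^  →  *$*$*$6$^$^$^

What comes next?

s(k+1) = *$·s(k)·$^, so each term gains *$ as a prefix and $^ as a suffix.
Applying this once more to *$*$*$6$^$^$^:

*$*$*$*$6$^$^$^$^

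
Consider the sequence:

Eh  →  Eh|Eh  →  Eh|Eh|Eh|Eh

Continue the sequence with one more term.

Each string is two copies of the previous one joined by '|'.
Doubling Eh|Eh|Eh|Eh with '|' between the halves:

Eh|Eh|Eh|Eh|Eh|Eh|Eh|Eh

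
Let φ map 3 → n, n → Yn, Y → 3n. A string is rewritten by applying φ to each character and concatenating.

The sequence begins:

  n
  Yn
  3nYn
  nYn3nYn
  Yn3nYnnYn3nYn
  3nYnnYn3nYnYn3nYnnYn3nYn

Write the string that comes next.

nYn3nYnYn3nYnnYn3nYn3nYnnYn3nYnYn3nYnnYn3nYn

Replace each of the 24 characters of 3nYnnYn3nYnYn3nYnnYn3nYn in place — n Yn 3n Yn Yn 3n Yn n Yn 3n Yn 3n Yn n Yn 3n Yn Yn 3n Yn n Yn 3n Yn — and concatenate.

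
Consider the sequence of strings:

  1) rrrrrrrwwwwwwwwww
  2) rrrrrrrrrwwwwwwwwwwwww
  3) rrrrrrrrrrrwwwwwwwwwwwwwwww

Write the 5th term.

The n-th term is 2n+1 r's then 3n+1 w's, where the shown terms are n = 3, 4, 5.
Setting n = 7 gives 15, 22 characters in each block.

rrrrrrrrrrrrrrrwwwwwwwwwwwwwwwwwwwwww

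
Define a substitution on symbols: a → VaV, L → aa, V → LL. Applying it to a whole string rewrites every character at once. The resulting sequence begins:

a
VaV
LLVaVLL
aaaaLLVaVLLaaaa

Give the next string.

Rewriting the 15 symbols of aaaaLLVaVLLaaaa one by one yields VaV VaV VaV VaV aa aa LL VaV LL aa aa VaV VaV VaV VaV; concatenated:

VaVVaVVaVVaVaaaaLLVaVLLaaaaVaVVaVVaVVaV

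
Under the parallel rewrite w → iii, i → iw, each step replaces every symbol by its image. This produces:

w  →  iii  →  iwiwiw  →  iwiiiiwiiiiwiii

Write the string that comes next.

φ(iwiiiiwiiiiwiii) expands symbol-by-symbol to iw iii iw iw iw iw iii iw iw iw iw iii iw iw iw; joining the 15 pieces gives the next term.

iwiiiiwiwiwiwiiiiwiwiwiwiiiiwiwiw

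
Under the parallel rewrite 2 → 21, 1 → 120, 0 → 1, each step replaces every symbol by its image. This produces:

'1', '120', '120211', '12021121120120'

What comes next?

φ(12021121120120) expands symbol-by-symbol to 120 21 1 21 120 120 21 120 120 21 1 120 21 1; joining the 14 pieces gives the next term.

1202112112012021120120211120211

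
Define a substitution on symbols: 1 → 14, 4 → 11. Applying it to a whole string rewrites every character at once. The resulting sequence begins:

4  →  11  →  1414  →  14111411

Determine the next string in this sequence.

1411141414111414

Rewriting each symbol of 14111411: 1→14, 4→11, 1→14, 1→14, 1→14, 4→11, 1→14, 1→14, which concatenates to 14 11 14 14 14 11 14 14.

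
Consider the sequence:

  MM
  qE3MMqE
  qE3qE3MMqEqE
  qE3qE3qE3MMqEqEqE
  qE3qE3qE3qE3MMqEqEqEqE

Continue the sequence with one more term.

s(k+1) = qE3·s(k)·qE, so each term gains qE3 as a prefix and qE as a suffix.
Applying this once more to qE3qE3qE3qE3MMqEqEqEqE:

qE3qE3qE3qE3qE3MMqEqEqEqEqE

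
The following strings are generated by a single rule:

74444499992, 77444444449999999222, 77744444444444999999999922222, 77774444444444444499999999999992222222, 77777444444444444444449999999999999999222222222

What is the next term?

77777744444444444444444444999999999999999999922222222222

Reading off run lengths: 7 runs 1, 2, 3, 4, 5; 4 runs 5, 8, 11, 14, 17; 9 runs 4, 7, 10, 13, 16; 2 runs 1, 3, 5, 7, 9 — each is linear in n (n = 1, 2, …).
Setting n = 6 gives 6, 20, 19, 11 characters in each block.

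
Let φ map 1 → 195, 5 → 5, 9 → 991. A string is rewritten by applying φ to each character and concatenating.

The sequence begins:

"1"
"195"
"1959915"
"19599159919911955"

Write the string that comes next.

1959915991991195599199119599199119519599155

Applying the rule to each of the 17 symbols of 19599159919911955 gives the pieces 195 991 5 991 991 195 5 991 991 195 991 991 195 195 991 5 5, which concatenate to the answer.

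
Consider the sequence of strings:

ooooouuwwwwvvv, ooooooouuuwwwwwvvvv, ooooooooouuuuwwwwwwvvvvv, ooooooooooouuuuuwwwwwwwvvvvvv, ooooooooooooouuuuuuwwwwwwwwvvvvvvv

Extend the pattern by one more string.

Term n consists of 2n+1 o's, followed by n u's, followed by n+2 w's, followed by n+1 v's, where the shown terms are n = 2, 3, 4, 5, 6.
For the next term, n = 7, so the run lengths are 15, 7, 9, 8.

ooooooooooooooouuuuuuuwwwwwwwwwvvvvvvvv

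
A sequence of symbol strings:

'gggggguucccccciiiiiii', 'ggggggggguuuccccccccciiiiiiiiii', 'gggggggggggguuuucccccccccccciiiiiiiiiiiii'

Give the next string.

ggggggggggggggguuuuuccccccccccccccciiiiiiiiiiiiiiii

Term n consists of 3n g's, followed by n u's, followed by 3n c's, followed by 3n+1 i's, where the shown terms are n = 2, 3, 4.
Setting n = 5 gives 15, 5, 15, 16 characters in each block.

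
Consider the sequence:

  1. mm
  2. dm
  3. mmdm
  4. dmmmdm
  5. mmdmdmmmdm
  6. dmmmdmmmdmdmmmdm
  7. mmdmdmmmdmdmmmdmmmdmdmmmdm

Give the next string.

dmmmdmmmdmdmmmdmmmdmdmmmdmdmmmdmmmdmdmmmdm

From term 3 onward, concatenate the second-to-last term with the last: mm·dm = mmdm, dm·mmdm = dmmmdm, …
Continuing: dmmmdmmmdmdmmmdm · mmdmdmmmdmdmmmdmmmdmdmmmdm gives term 8.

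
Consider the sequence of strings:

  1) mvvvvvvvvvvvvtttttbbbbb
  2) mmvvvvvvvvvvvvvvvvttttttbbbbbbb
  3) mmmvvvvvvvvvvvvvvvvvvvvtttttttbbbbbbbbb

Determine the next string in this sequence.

mmmmvvvvvvvvvvvvvvvvvvvvvvvvttttttttbbbbbbbbbbb

Term n consists of n-2 m's, followed by 4n v's, followed by n+2 t's, followed by 2n-1 b's, where the shown terms are n = 3, 4, 5.
At n = 6 the blocks have lengths 4, 24, 8, 11.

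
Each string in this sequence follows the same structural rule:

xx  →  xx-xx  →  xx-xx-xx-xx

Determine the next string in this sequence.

xx-xx-xx-xx-xx-xx-xx-xx

s(k+1) = s(k)·-·s(k) — each term doubles the last with '-' between the halves.
One more doubling of xx-xx-xx-xx gives the answer.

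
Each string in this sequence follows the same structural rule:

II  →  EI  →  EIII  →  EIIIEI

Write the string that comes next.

From term 3 onward, concatenate the last term with the second-to-last: EI·II = EIII, EIII·EI = EIIIEI, …
The next term joins EIIIEI and EIII.

EIIIEIEIII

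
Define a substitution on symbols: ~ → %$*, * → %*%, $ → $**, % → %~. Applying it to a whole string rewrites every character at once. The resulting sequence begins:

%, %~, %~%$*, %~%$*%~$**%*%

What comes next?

Applying the rule to each of the 13 symbols of %~%$*%~$**%*% gives the pieces %~ %$* %~ $** %*% %~ %$* $** %*% %*% %~ %*% %~, which concatenate to the answer.

%~%$*%~$**%*%%~%$*$**%*%%*%%~%*%%~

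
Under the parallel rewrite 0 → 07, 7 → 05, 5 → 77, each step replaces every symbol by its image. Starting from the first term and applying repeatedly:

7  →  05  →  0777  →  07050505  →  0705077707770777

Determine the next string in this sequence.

07050777070505050705050507050505

φ(0705077707770777) expands symbol-by-symbol to 07 05 07 77 07 05 05 05 07 05 05 05 07 05 05 05; joining the 16 pieces gives the next term.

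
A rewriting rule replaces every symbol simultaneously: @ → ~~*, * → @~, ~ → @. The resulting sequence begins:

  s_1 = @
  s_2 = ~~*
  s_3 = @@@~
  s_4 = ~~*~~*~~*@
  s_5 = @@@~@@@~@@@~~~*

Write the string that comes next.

~~*~~*~~*@~~*~~*~~*@~~*~~*~~*@@@@~

φ(@@@~@@@~@@@~~~*) expands symbol-by-symbol to ~~* ~~* ~~* @ ~~* ~~* ~~* @ ~~* ~~* ~~* @ @ @ @~; joining the 15 pieces gives the next term.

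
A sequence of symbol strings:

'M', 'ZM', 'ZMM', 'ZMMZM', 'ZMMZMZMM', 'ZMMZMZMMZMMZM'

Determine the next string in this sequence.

Each term (from the third on) is the previous term followed by the one before it: term 3 = ZM·M = ZMM.
So term 7 is ZMMZMZMMZMMZM·ZMMZMZMM.

ZMMZMZMMZMMZMZMMZMZMM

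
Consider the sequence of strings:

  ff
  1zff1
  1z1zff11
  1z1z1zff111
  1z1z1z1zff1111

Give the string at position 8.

Each term wraps the previous one in 1z on the left and 1 on the right.
From 1z1z1z1zff1111, 3 further steps: 1z1z1z1zff1111 → 1z1z1z1z1zff11111 → 1z1z1z1z1z1zff111111 → (answer).

1z1z1z1z1z1z1zff1111111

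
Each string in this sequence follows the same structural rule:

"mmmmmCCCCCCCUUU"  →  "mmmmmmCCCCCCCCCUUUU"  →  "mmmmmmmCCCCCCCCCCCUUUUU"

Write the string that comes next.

Each string has the form m^{n+2} C^{2n+1} U^{n}, where the shown terms are n = 3, 4, 5.
At n = 6 the blocks have lengths 8, 13, 6.

mmmmmmmmCCCCCCCCCCCCCUUUUUU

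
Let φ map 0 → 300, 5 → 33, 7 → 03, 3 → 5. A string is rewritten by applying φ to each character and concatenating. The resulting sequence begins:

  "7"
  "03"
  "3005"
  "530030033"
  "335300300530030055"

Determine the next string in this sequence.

Rewriting the 18 symbols of 335300300530030055 one by one yields 5 5 33 5 300 300 5 300 300 33 5 300 300 5 300 300 33 33; concatenated:

55335300300530030033530030053003003333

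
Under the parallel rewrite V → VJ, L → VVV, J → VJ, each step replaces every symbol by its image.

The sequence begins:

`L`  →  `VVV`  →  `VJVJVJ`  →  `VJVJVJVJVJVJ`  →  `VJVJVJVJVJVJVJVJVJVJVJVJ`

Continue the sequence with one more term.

VJVJVJVJVJVJVJVJVJVJVJVJVJVJVJVJVJVJVJVJVJVJVJVJ

Applying the rule to each of the 24 symbols of VJVJVJVJVJVJVJVJVJVJVJVJ gives the pieces VJ VJ VJ VJ VJ VJ VJ VJ VJ VJ VJ VJ VJ VJ VJ VJ VJ VJ VJ VJ VJ VJ VJ VJ, which concatenate to the answer.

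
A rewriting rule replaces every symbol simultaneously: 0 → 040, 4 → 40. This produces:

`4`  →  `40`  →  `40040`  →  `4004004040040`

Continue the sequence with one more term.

4004004040040040400404004004040040

Replace each of the 13 characters of 4004004040040 in place — 40 040 040 40 040 040 40 040 40 040 040 40 040 — and concatenate.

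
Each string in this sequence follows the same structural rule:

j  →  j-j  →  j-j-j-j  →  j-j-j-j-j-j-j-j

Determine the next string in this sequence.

Every step duplicates the string with '-' between the halves.
Doubling j-j-j-j-j-j-j-j with '-' between the halves:

j-j-j-j-j-j-j-j-j-j-j-j-j-j-j-j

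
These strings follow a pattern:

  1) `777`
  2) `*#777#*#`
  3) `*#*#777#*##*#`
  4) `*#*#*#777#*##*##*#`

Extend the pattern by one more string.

Every step adds *# to the front and #*# to the end of the previous string.
So the next term is *#·*#*#*#777#*##*##*#·#*#.

*#*#*#*#777#*##*##*##*#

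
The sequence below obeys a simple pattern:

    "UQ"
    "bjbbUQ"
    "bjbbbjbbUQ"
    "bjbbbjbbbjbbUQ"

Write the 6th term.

bjbbbjbbbjbbbjbbbjbbUQ

The strings grow by a fixed prefix bjbb each time.
From bjbbbjbbbjbbUQ, 2 further steps: bjbbbjbbbjbbUQ → bjbbbjbbbjbbbjbbUQ → (answer).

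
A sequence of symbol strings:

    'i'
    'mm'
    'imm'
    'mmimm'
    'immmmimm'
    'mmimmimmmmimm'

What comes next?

From term 3 onward, concatenate the second-to-last term with the last: i·mm = imm, mm·imm = mmimm, …
The next term joins immmmimm and mmimmimmmmimm.

immmmimmmmimmimmmmimm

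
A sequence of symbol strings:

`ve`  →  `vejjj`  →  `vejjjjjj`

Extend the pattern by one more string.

vejjjjjjjjj

The strings grow by a fixed suffix jjj each time.
One more step from vejjjjjj gives the answer.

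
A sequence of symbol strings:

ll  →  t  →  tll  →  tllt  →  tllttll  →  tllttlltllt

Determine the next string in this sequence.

From term 3 onward, concatenate the last term with the second-to-last: t·ll = tll, tll·t = tllt, …
The next term joins tllttlltllt and tllttll.

tllttlltllttllttll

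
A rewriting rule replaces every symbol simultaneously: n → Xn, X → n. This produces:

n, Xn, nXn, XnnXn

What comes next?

nXnXnnXn

Rewriting each symbol of XnnXn: X→n, n→Xn, n→Xn, X→n, n→Xn, which concatenates to n Xn Xn n Xn.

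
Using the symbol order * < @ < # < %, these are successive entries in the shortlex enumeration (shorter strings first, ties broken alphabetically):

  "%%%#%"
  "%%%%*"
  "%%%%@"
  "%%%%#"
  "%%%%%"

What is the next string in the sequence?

After %%%%% the length-5 strings are exhausted; the first length-6 string is 6 copies of *.

******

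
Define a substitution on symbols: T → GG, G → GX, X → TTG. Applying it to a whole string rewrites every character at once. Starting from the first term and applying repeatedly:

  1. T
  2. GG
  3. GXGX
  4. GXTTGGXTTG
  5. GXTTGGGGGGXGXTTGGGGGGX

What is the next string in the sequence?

GXTTGGGGGGXGXGXGXGXGXTTGGXTTGGGGGGXGXGXGXGXGXTTG

Replace each of the 22 characters of GXTTGGGGGGXGXTTGGGGGGX in place — GX TTG GG GG GX GX GX GX GX GX TTG GX TTG GG GG GX GX GX GX GX GX TTG — and concatenate.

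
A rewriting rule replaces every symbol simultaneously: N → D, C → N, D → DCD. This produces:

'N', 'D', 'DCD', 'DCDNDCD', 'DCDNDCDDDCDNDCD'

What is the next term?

Rewriting the 15 symbols of DCDNDCDDDCDNDCD one by one yields DCD N DCD D DCD N DCD DCD DCD N DCD D DCD N DCD; concatenated:

DCDNDCDDDCDNDCDDCDDCDNDCDDDCDNDCD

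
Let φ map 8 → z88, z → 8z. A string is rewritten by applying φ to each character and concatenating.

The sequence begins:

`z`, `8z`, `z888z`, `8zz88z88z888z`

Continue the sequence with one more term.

z888z8zz88z888zz88z888zz88z88z888z

φ(8zz88z88z888z) expands symbol-by-symbol to z88 8z 8z z88 z88 8z z88 z88 8z z88 z88 z88 8z; joining the 13 pieces gives the next term.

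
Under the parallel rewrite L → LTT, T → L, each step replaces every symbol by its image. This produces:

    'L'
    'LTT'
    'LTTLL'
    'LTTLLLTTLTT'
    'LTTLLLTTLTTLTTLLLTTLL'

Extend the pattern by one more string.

LTTLLLTTLTTLTTLLLTTLLLTTLLLTTLTTLTTLLLTTLTT

Replace each of the 21 characters of LTTLLLTTLTTLTTLLLTTLL in place — LTT L L LTT LTT LTT L L LTT L L LTT L L LTT LTT LTT L L LTT LTT — and concatenate.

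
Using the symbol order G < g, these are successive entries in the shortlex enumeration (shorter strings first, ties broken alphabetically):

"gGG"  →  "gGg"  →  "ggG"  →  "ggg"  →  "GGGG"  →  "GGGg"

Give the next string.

Find the rightmost character of GGGg below g, bump it to the next letter, and reset everything to its right to G.

GGgG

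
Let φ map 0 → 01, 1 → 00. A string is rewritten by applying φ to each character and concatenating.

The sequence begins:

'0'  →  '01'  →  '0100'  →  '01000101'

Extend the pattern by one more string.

0100010101000100

Rewriting each symbol of 01000101: 0→01, 1→00, 0→01, 0→01, 0→01, 1→00, 0→01, 1→00, which concatenates to 01 00 01 01 01 00 01 00.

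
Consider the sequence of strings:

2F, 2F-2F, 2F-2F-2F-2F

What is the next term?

2F-2F-2F-2F-2F-2F-2F-2F

Every step duplicates the string with '-' between the halves.
One more doubling of 2F-2F-2F-2F gives the answer.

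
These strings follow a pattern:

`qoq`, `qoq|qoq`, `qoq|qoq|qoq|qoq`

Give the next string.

qoq|qoq|qoq|qoq|qoq|qoq|qoq|qoq

Each string is two copies of the previous one joined by '|'.
So the next term is two copies of qoq|qoq|qoq|qoq with '|' between the halves.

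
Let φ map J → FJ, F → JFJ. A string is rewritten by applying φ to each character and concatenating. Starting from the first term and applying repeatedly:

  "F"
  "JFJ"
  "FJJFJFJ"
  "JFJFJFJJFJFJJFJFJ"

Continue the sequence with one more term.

FJJFJFJJFJFJJFJFJFJJFJFJJFJFJFJJFJFJJFJFJ

Replace each of the 17 characters of JFJFJFJJFJFJJFJFJ in place — FJ JFJ FJ JFJ FJ JFJ FJ FJ JFJ FJ JFJ FJ FJ JFJ FJ JFJ FJ — and concatenate.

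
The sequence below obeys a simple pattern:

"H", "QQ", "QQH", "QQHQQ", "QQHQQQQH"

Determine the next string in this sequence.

Each term (from the third on) is the previous term followed by the one before it: term 3 = QQ·H = QQH.
So term 6 is QQHQQQQH·QQHQQ.

QQHQQQQHQQHQQ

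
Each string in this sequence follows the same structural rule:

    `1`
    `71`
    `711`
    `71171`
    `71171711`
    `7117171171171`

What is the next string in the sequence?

Each term (from the third on) is the previous term followed by the one before it: term 3 = 71·1 = 711.
The next term joins 7117171171171 and 71171711.

711717117117171171711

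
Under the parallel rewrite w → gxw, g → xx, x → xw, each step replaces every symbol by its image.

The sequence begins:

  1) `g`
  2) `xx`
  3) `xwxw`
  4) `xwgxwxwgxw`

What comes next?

Expanding xwgxwxwgxw: x→xw, w→gxw, g→xx, x→xw, w→gxw, x→xw, w→gxw, g→xx, x→xw, w→gxw. Concatenated: xw gxw xx xw gxw xw gxw xx xw gxw.

xwgxwxxxwgxwxwgxwxxxwgxw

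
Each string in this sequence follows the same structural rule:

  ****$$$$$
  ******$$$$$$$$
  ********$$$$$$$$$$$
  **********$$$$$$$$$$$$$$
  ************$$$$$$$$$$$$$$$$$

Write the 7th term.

****************$$$$$$$$$$$$$$$$$$$$$$$

Each string has the form *^{2n} $^{3n-1}, where the shown terms are n = 2, 3, 4, 5, 6.
For term 7, n = 8, so the run lengths are 16, 23.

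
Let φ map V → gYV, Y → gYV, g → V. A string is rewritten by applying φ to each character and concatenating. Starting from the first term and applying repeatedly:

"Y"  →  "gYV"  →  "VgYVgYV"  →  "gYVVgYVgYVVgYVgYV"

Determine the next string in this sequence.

Rewriting the 17 symbols of gYVVgYVgYVVgYVgYV one by one yields V gYV gYV gYV V gYV gYV V gYV gYV gYV V gYV gYV V gYV gYV; concatenated:

VgYVgYVgYVVgYVgYVVgYVgYVgYVVgYVgYVVgYVgYV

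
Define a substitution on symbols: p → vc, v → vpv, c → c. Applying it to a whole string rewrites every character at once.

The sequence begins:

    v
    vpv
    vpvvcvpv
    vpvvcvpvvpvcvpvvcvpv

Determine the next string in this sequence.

Replace each of the 20 characters of vpvvcvpvvpvcvpvvcvpv in place — vpv vc vpv vpv c vpv vc vpv vpv vc vpv c vpv vc vpv vpv c vpv vc vpv — and concatenate.

vpvvcvpvvpvcvpvvcvpvvpvvcvpvcvpvvcvpvvpvcvpvvcvpv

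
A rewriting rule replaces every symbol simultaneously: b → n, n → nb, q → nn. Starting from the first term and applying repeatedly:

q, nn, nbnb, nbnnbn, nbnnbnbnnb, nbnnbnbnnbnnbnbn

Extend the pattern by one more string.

Applying the rule to each of the 16 symbols of nbnnbnbnnbnnbnbn gives the pieces nb n nb nb n nb n nb nb n nb nb n nb n nb, which concatenate to the answer.

nbnnbnbnnbnnbnbnnbnbnnbnnb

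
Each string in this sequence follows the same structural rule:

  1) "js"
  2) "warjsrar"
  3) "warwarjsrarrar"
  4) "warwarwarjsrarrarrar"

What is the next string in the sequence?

Each term wraps the previous one in war on the left and rar on the right.
One more step from warwarwarjsrarrarrar gives the answer.

warwarwarwarjsrarrarrarrar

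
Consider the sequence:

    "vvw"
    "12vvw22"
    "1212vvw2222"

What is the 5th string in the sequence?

12121212vvw22222222

Each term wraps the previous one in 12 on the left and 22 on the right.
From 1212vvw2222, 2 further steps: 1212vvw2222 → 121212vvw222222 → (answer).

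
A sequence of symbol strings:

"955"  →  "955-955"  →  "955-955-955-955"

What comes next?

s(k+1) = s(k)·-·s(k) — each term doubles the last with '-' between the halves.
One more doubling of 955-955-955-955 gives the answer.

955-955-955-955-955-955-955-955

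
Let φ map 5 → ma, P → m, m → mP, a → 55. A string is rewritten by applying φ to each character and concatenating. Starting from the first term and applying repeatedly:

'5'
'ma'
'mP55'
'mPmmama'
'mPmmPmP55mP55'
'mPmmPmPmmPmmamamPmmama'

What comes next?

mPmmPmPmmPmmPmPmmPmP55mP55mPmmPmP55mP55

φ(mPmmPmPmmPmmamamPmmama) expands symbol-by-symbol to mP m mP mP m mP m mP mP m mP mP 55 mP 55 mP m mP mP 55 mP 55; joining the 22 pieces gives the next term.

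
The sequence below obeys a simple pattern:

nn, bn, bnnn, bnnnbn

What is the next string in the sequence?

bnnnbnbnnn

This is a Fibonacci-style word recurrence s(k) = s(k−1)·s(k−2): e.g. bn·nn = bnnn.
The next term joins bnnnbn and bnnn.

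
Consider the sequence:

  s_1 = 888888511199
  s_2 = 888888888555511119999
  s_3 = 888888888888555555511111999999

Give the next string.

888888888888888555555555511111199999999

Term n consists of 3n+3 8's, followed by 3n-2 5's, followed by n+2 1's, followed by 2n 9's (n = 1, 2, …).
Setting n = 4 gives 15, 10, 6, 8 characters in each block.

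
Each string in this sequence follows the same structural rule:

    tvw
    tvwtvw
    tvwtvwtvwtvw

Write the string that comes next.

s(k+1) = s(k)·s(k) — each term doubles the last.
Doubling tvwtvwtvwtvw:

tvwtvwtvwtvwtvwtvwtvwtvw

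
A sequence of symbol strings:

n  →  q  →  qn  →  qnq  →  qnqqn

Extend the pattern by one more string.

qnqqnqnq

This is a Fibonacci-style word recurrence s(k) = s(k−1)·s(k−2): e.g. q·n = qn.
The next term joins qnqqn and qnq.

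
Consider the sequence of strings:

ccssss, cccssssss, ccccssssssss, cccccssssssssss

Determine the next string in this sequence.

ccccccssssssssssss

Each string has the form c^{n} s^{2n}, where the shown terms are n = 2, 3, 4, 5.
For the next term, n = 6, so the run lengths are 6, 12.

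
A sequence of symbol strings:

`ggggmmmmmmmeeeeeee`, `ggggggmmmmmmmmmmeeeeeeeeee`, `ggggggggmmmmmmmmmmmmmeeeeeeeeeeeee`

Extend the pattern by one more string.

Each string has the form g^{2n} m^{3n+1} e^{3n+1}, where the shown terms are n = 2, 3, 4.
At n = 5 the blocks have lengths 10, 16, 16.

ggggggggggmmmmmmmmmmmmmmmmeeeeeeeeeeeeeeee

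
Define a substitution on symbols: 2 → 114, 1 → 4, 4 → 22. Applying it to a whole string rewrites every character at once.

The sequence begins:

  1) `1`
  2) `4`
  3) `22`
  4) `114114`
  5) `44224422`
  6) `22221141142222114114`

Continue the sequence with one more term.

Applying the rule to each of the 20 symbols of 22221141142222114114 gives the pieces 114 114 114 114 4 4 22 4 4 22 114 114 114 114 4 4 22 4 4 22, which concatenate to the answer.

1141141141144422442211411411411444224422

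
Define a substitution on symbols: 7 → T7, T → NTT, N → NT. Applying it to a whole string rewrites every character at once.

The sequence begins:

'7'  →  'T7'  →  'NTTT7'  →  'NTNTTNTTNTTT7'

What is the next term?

Rewriting the 13 symbols of NTNTTNTTNTTT7 one by one yields NT NTT NT NTT NTT NT NTT NTT NT NTT NTT NTT T7; concatenated:

NTNTTNTNTTNTTNTNTTNTTNTNTTNTTNTTT7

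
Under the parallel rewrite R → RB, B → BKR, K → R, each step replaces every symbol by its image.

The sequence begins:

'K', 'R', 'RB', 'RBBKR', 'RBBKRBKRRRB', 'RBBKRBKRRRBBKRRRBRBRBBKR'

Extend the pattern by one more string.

RBBKRBKRRRBBKRRRBRBRBBKRBKRRRBRBRBBKRRBBKRRBBKRBKRRRB

φ(RBBKRBKRRRBBKRRRBRBRBBKR) expands symbol-by-symbol to RB BKR BKR R RB BKR R RB RB RB BKR BKR R RB RB RB BKR RB BKR RB BKR BKR R RB; joining the 24 pieces gives the next term.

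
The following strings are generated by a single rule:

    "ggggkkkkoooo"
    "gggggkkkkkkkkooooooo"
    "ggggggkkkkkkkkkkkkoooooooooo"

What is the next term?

gggggggkkkkkkkkkkkkkkkkooooooooooooo

Term n consists of n+3 g's, followed by 4n k's, followed by 3n+1 o's (n = 1, 2, …).
At n = 4 the blocks have lengths 7, 16, 13.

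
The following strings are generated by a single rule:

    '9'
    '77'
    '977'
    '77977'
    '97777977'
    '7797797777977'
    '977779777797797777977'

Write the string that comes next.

7797797777977977779777797797777977

This is a Fibonacci-style word recurrence s(k) = s(k−2)·s(k−1): e.g. 9·77 = 977.
Continuing: 7797797777977 · 977779777797797777977 gives term 8.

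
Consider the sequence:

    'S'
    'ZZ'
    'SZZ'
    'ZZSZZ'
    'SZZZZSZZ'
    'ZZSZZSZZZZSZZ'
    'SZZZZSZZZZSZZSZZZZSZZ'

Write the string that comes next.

This is a Fibonacci-style word recurrence s(k) = s(k−2)·s(k−1): e.g. S·ZZ = SZZ.
So term 8 is ZZSZZSZZZZSZZ·SZZZZSZZZZSZZSZZZZSZZ.

ZZSZZSZZZZSZZSZZZZSZZZZSZZSZZZZSZZ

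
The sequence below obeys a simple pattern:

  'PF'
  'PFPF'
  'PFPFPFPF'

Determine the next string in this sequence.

s(k+1) = s(k)·s(k) — each term doubles the last.
Doubling PFPFPFPF:

PFPFPFPFPFPFPFPF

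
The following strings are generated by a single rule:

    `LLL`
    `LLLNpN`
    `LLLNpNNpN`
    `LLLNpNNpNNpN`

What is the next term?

Each term is the previous one with NpN appended.
Applying this once more to LLLNpNNpNNpN:

LLLNpNNpNNpNNpN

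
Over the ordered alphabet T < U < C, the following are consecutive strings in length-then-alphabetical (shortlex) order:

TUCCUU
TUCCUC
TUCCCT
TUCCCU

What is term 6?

Continuing the enumeration 2 steps past TUCCCU: TUCCCU → TUCCCC → (answer).

TCTTTT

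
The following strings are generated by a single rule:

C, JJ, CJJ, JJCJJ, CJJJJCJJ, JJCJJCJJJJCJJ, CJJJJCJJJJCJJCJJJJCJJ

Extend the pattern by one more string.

JJCJJCJJJJCJJCJJJJCJJJJCJJCJJJJCJJ

This is a Fibonacci-style word recurrence s(k) = s(k−2)·s(k−1): e.g. C·JJ = CJJ.
Continuing: JJCJJCJJJJCJJ · CJJJJCJJJJCJJCJJJJCJJ gives term 8.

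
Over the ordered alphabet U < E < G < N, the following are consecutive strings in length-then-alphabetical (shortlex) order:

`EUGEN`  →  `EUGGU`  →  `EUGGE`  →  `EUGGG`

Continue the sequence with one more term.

EUGGN

The successor of EUGGG increments the rightmost position that isn't already N and resets every position after it to U.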